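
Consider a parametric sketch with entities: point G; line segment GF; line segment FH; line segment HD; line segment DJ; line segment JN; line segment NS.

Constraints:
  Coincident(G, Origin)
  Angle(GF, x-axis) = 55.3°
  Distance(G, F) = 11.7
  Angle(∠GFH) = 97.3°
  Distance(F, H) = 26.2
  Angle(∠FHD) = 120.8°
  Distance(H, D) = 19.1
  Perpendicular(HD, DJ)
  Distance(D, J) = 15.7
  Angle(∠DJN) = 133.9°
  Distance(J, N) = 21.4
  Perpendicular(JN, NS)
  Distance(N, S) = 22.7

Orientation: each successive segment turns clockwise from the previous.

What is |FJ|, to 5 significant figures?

33.220

∠FHD = 120.8° gives HD at -86.600° from the x-axis; with |HD| = 19.1, D = (31.054, -21.505). The perpendicularity gives DJ at right angles to HD, so DJ runs at -176.60°; with |DJ| = 15.7, J = (15.382, -22.436). Then |FJ| = |J − F| = 33.220.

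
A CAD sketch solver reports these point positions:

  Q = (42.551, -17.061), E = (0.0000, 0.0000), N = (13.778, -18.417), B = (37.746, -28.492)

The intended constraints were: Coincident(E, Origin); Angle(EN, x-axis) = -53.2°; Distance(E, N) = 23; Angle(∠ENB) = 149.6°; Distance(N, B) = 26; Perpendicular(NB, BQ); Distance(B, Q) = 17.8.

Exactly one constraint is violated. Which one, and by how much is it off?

Distance(B, Q) = 17.8 — off by 5.40.

E = (0.00, 0.00) ✓; EN at -53.20° ✓; |EN| = 23.00 ✓; ∠ENB = 149.6° ✓; |NB| = 26.00 ✓; ∠(NB, BQ) = 90.00° ✓; |BQ| = 12.40 ✗.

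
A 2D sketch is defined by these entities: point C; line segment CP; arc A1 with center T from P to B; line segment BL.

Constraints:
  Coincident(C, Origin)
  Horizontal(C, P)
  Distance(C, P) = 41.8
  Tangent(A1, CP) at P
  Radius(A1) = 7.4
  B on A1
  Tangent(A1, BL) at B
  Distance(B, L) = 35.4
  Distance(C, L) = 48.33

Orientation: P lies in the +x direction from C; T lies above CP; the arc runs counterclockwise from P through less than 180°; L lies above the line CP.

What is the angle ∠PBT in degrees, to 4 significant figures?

26.78°

C is at the origin; CP is horizontal with |CP| = 41.8 and P on the +x side, so P = (41.80, 0.000). A1 meets CP tangentially, so TP is at right angles to CP, so T = P + (0, 7.4) = (41.80, 7.400). Since TB ⟂ BL (tangency), |TL| = √(7.4² + 35.4²) = 36.17 regardless of where B sits on A1. So L lies on both circle(C, 48.33) and circle(T, 36.17); the above-CP intersection is L = (26.72, 40.27). B is the foot of the tangent from L: B = (47.75, 11.80).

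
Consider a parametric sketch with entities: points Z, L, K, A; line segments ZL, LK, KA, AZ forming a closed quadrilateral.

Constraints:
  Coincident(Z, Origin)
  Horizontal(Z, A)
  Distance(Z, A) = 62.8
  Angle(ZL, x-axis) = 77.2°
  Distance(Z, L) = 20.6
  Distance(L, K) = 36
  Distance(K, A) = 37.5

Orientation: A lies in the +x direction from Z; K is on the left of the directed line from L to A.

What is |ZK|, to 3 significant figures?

49.1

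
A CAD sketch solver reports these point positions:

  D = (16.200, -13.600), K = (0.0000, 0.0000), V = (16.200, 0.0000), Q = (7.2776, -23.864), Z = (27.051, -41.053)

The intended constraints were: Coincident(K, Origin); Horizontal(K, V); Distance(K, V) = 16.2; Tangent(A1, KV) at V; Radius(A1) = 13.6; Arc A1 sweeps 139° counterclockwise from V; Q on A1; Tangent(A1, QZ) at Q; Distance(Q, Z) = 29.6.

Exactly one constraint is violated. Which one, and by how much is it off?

Distance(Q, Z) = 29.6 — off by 3.40.

K = (0.00, 0.00) ✓; K.y = 0.00, V.y = 0.00 ✓; |KV| = 16.20 ✓; ∠(DV, VK) = 90.00° ✓; |DV| = 13.60 ✓; bearing(D→Q) − bearing(D→V) = 139.0° ✓; |DQ| = 13.60 ✓; ∠(DQ, QZ) = 90.00° ✓; |QZ| = 26.20 ✗.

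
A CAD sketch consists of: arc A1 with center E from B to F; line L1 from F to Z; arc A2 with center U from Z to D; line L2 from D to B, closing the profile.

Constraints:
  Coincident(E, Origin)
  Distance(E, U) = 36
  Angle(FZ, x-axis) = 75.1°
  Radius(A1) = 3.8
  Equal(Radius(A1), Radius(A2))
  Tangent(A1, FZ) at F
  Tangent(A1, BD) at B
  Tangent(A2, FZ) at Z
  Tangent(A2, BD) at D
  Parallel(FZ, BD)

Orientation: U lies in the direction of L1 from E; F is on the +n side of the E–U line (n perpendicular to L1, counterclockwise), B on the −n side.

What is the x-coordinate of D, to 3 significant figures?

12.9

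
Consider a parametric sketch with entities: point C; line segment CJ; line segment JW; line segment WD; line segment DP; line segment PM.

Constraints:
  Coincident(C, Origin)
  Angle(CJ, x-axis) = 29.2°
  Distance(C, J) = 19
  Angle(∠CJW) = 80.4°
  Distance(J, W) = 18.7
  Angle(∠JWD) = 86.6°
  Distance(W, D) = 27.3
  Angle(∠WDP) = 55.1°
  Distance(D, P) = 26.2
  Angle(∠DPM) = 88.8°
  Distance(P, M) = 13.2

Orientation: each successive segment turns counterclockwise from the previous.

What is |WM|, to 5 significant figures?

13.809

C is at the origin; CJ runs at 29.2° with length 19.0, so J = (16.586, 9.2693). ∠CJW = 80.4° gives JW at 128.80° from the x-axis; with |JW| = 18.7, W = (4.8680, 23.843). ∠JWD = 86.6° gives WD at -137.80° from the x-axis; with |WD| = 27.3, D = (-15.356, 5.5050). ∠WDP = 55.1° gives DP at -12.900° from the x-axis; with |DP| = 26.2, P = (10.183, -0.34417). ∠DPM = 88.8° gives PM at 78.300° from the x-axis; with |PM| = 13.2, M = (12.860, 12.582). Then |WM| = |M − W| = 13.809.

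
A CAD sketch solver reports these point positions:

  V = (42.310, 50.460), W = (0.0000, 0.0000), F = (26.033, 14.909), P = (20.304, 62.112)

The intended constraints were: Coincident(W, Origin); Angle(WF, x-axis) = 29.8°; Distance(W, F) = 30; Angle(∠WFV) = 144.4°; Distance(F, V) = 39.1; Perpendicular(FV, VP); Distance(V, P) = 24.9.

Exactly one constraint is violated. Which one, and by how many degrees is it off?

Perpendicular(FV, VP) — off by 3.30°.

W = (0.00, 0.00) ✓; WF at 29.80° ✓; |WF| = 30.00 ✓; ∠WFV = 144.4° ✓; |FV| = 39.10 ✓; ∠(FV, VP) = 86.70° ✗; |VP| = 24.90 ✓.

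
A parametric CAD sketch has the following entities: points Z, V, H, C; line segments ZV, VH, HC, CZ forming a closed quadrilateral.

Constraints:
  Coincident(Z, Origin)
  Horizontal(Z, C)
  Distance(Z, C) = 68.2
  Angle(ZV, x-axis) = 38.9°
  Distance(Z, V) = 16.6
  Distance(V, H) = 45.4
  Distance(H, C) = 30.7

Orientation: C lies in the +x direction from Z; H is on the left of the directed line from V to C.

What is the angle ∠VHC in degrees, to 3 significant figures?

93.3°

Checks: Z.y = 0.00, C.y = 0.00 ✓; |VH| = 45.40 ✓; |HC| = 30.70 ✓.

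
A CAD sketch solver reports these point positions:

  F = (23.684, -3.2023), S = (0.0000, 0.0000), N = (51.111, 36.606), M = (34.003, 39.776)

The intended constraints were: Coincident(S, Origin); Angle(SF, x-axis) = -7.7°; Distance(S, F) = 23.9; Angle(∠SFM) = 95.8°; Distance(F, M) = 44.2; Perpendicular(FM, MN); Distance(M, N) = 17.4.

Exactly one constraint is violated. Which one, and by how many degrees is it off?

Perpendicular(FM, MN) — off by 3.00°.

S = (0.00, 0.00) ✓; SF at -7.700° ✓; |SF| = 23.90 ✓; ∠SFM = 95.80° ✓; |FM| = 44.20 ✓; ∠(FM, MN) = 87.00° ✗; |MN| = 17.40 ✓.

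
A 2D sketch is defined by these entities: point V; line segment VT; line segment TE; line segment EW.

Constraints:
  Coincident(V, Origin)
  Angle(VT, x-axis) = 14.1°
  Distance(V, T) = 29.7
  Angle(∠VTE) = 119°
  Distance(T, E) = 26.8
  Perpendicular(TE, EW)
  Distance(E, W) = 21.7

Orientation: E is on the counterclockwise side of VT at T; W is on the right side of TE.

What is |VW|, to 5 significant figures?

63.011

∠VTE = 119.0°, so TE runs at 14.1° + (180° − 119.0°) = 75.100° from the x-axis; with |TE| = 26.8, E = T + 26.8·(cos 75.100°, sin 75.100°) = (35.696, 33.134). TE is perpendicular to EW; with |EW| = 21.7 on the right of TE, W = E + 21.7·(0.96638, -0.25713) = (56.667, 27.554). Then |VW| = |W − V| = 63.011.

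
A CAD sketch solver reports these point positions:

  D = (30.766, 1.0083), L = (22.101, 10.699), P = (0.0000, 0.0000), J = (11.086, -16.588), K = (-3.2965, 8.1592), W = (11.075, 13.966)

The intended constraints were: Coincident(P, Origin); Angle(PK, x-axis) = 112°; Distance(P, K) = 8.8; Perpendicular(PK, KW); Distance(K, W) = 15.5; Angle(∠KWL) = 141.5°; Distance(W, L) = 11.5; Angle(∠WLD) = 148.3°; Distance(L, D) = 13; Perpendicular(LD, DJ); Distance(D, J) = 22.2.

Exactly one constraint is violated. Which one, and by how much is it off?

Distance(D, J) = 22.2 — off by 4.20.

P = (0.00, 0.00) ✓; PK at 112.0° ✓; |PK| = 8.800 ✓; ∠(PK, KW) = 90.00° ✓; |KW| = 15.50 ✓; ∠KWL = 141.5° ✓; |WL| = 11.50 ✓; ∠WLD = 148.3° ✓; |LD| = 13.00 ✓; ∠(LD, DJ) = 90.00° ✓; |DJ| = 26.40 ✗.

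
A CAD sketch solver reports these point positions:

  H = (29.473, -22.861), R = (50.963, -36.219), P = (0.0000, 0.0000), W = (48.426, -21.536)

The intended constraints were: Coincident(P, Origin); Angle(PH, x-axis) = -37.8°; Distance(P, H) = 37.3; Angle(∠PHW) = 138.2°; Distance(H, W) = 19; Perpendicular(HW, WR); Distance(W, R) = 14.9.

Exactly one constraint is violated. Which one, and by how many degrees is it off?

Perpendicular(HW, WR) — off by 5.80°.

P = (0.00, 0.00) ✓; PH at -37.80° ✓; |PH| = 37.30 ✓; ∠PHW = 138.2° ✓; |HW| = 19.00 ✓; ∠(HW, WR) = 84.20° ✗; |WR| = 14.90 ✓.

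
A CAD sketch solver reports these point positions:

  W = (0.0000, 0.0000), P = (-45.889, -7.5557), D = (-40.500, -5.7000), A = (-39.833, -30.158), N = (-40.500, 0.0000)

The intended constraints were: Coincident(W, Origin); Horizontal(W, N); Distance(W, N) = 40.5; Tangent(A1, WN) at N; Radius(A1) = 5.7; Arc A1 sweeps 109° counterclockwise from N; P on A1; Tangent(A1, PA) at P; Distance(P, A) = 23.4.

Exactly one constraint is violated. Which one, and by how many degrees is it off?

Tangent(A1, PA) at P — off by 4.00°.

W = (0.00, 0.00) ✓; W.y = 0.00, N.y = 0.00 ✓; |WN| = 40.50 ✓; ∠(DN, NW) = 90.00° ✓; |DN| = 5.700 ✓; bearing(D→P) − bearing(D→N) = 109.0° ✓; |DP| = 5.700 ✓; ∠(DP, PA) = 94.00° ✗; |PA| = 23.40 ✓.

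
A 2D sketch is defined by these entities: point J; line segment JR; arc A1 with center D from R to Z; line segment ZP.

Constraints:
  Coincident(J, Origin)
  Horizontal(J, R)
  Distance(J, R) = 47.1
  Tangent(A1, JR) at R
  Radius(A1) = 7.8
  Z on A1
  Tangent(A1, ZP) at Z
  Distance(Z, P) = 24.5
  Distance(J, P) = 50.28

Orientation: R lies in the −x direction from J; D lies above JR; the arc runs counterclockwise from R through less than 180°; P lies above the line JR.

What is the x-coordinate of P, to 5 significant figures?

-38.699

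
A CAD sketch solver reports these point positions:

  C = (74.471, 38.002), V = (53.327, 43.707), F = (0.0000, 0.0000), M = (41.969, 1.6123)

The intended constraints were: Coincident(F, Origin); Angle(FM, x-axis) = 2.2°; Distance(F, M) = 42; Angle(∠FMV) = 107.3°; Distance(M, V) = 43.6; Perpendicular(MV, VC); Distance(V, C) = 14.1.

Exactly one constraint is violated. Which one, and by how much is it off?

Distance(V, C) = 14.1 — off by 7.80.

F = (0.00, 0.00) ✓; FM at 2.200° ✓; |FM| = 42.00 ✓; ∠FMV = 107.3° ✓; |MV| = 43.60 ✓; ∠(MV, VC) = 90.00° ✓; |VC| = 21.90 ✗.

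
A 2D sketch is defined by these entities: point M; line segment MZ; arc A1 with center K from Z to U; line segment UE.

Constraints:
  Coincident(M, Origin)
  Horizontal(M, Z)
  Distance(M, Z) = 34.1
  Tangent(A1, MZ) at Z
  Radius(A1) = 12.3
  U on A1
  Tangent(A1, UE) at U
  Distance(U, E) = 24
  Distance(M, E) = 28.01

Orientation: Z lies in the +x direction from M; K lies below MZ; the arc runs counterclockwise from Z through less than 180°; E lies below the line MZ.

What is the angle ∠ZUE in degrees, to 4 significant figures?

151.4°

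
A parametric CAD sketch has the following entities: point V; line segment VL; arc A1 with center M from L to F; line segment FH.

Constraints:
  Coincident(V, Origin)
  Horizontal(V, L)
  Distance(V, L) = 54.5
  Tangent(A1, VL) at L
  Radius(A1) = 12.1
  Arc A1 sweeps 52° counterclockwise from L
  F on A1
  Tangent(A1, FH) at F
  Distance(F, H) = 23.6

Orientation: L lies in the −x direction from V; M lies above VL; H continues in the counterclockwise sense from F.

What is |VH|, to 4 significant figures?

38.30

On A1, L sits at bearing -90° from M; a 52° counterclockwise sweep puts F at bearing -38°, so F = M + 12.1·(cos -38°, sin -38°) = (-44.97, 4.650). The tangent condition forces MF to be normal to FH, so FH runs along (−sin -38°, cos -38°); with |FH| = 23.6, H = (-30.44, 23.25). Then |VH| = |H − V| = 38.30.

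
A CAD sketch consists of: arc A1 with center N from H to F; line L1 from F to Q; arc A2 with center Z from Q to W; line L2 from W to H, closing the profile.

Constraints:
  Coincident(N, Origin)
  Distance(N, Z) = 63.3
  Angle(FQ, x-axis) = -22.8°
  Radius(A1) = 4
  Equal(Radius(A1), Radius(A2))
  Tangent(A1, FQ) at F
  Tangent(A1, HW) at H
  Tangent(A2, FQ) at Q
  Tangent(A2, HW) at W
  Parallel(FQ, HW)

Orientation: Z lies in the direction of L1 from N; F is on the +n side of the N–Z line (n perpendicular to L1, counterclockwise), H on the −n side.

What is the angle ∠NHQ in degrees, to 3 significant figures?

82.8°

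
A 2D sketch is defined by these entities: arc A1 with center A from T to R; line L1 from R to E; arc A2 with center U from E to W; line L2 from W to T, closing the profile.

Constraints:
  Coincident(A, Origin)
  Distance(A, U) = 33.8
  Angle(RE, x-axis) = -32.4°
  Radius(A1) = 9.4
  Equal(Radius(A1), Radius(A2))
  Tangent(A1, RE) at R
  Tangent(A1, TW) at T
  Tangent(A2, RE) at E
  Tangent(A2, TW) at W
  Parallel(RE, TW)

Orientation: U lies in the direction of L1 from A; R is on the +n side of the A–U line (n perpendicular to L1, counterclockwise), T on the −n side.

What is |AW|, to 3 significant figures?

35.1

Tangency of A1 to both parallel lines with radius 9.4 puts R and T at A ± 9.4·n: R = (5.04, 7.94), T = (-5.04, -7.94). Equal radii place E and W the same way about U: E = U + 9.4·n = (33.6, -10.2), W = U − 9.4·n = (23.5, -26.0). Then |AW| = |W − A| = 35.1.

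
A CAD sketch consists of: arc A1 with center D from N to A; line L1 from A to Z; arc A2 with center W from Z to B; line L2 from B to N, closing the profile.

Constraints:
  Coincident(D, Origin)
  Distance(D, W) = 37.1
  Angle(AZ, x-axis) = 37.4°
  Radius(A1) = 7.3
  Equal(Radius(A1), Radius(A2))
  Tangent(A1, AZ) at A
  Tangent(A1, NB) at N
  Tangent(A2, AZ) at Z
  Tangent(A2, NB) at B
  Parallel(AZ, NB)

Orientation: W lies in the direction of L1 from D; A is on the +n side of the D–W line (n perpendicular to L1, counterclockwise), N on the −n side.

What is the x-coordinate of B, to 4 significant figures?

33.91

Tangency of A1 to both parallel lines with radius 7.3 puts A and N at D ± 7.3·n: A = (-4.434, 5.799), N = (4.434, -5.799). Equal radii place Z and B the same way about W: Z = W + 7.3·n = (25.04, 28.33), B = W − 7.3·n = (33.91, 16.73). So B.x = 33.91.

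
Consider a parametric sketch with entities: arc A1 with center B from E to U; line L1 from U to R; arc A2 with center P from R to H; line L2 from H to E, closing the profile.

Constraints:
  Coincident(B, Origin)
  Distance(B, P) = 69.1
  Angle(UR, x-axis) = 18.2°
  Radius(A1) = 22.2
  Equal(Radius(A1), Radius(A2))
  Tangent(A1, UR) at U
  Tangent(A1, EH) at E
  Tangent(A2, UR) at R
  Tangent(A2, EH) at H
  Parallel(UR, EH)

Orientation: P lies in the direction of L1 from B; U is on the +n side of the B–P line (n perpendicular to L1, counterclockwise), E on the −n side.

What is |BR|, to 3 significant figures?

72.6

The slot axis is L1's direction at 18.2°, so u = (cos 18.2°, sin 18.2°) = (0.950, 0.312) and n = (−sin 18.2°, cos 18.2°) = (-0.312, 0.950). B is at the origin and P lies 69.1 along u from B, so P = 69.1·u = (65.6, 21.6). Tangency of A1 to both parallel lines with radius 22.2 puts U and E at B ± 22.2·n: U = (-6.93, 21.1), E = (6.93, -21.1). Equal radii place R and H the same way about P: R = P + 22.2·n = (58.7, 42.7), H = P − 22.2·n = (72.6, 0.493). Then |BR| = |R − B| = 72.6.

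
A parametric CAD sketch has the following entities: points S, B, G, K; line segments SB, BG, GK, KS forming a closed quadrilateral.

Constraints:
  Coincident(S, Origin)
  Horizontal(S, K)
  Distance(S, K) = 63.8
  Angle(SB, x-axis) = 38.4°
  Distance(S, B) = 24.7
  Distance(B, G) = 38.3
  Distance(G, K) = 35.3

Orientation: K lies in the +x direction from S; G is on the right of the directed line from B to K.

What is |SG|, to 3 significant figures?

39.8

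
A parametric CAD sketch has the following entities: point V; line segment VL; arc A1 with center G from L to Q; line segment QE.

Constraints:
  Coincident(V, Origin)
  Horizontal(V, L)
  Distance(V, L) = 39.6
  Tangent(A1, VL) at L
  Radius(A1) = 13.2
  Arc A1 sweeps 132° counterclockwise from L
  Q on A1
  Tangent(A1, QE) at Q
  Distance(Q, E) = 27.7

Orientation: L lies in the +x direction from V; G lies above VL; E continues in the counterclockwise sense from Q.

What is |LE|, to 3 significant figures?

43.5

V is at the origin; VL is horizontal with |VL| = 39.6 and L on the +x side, so L = (39.6, 0.00). The tangent condition forces GL to be normal to VL, so G = L + (0, 13.2) = (39.6, 13.2). On A1, L sits at bearing -90° from G; a 132° counterclockwise sweep puts Q at bearing 42°, so Q = G + 13.2·(cos 42°, sin 42°) = (49.4, 22.0). Since A1 is tangent to QE there, GQ ⟂ QE, so QE runs along (−sin 42°, cos 42°); with |QE| = 27.7, E = (30.9, 42.6). Then |LE| = |E − L| = 43.5.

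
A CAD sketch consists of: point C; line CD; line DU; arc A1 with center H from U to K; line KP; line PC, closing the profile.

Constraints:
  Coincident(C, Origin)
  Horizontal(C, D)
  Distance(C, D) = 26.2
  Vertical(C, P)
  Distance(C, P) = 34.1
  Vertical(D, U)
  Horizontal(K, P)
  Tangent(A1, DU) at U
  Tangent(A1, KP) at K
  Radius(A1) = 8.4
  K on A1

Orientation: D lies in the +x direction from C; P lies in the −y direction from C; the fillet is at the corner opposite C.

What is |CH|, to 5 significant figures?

31.262

C is at the origin; C and D share the same y with |CD| = 26.2 and D on the +x side, so D = (26.200, 0.0000). C and P share the same x with |CP| = 34.1 and P on the −y side, so P = (0.0000, -34.100). The virtual corner opposite C is at (26.200, -34.100). The tangent condition forces HU to be normal to DU and the tangent condition forces HK to be normal to KP, with radius 8.4, so the center H sits 8.4 in from both sides at H = (17.800, -25.700). Then |CH| = |H − C| = 31.262.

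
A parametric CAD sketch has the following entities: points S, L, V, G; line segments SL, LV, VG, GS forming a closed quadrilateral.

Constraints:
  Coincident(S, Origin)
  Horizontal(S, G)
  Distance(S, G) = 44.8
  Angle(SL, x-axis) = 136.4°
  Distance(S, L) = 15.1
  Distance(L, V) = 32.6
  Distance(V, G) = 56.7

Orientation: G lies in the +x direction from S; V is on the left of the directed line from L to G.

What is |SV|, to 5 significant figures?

39.589

Checks: |LV| = 32.60 ✓; |VG| = 56.70 ✓.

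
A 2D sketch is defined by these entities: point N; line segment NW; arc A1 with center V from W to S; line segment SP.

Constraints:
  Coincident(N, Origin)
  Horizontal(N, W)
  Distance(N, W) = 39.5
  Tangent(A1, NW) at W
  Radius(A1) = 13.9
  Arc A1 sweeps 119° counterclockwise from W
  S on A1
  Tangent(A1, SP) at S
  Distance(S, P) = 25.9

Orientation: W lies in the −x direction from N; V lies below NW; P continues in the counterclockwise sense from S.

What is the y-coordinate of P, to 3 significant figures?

-43.3

N is at the origin; N and W share the same y with |NW| = 39.5 and W on the −x side, so W = (-39.5, 0.00). Since A1 is tangent to NW there, VW ⟂ NW, so V = W + (0, -13.9) = (-39.5, -13.9). On A1, W sits at bearing 90° from V; a 119° counterclockwise sweep puts S at bearing 209°, so S = V + 13.9·(cos 209°, sin 209°) = (-51.7, -20.6). A1 meets SP tangentially, so VS is at right angles to SP, so SP runs along (−sin 209°, cos 209°); with |SP| = 25.9, P = (-39.1, -43.3). So P.y = -43.3.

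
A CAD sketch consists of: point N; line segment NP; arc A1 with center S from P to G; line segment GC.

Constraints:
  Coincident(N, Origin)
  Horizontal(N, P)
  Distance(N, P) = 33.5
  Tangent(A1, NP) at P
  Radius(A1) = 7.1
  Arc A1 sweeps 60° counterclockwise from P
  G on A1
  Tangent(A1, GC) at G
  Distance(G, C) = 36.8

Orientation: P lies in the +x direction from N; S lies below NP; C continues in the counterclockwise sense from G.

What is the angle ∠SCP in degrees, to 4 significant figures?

6.195°

N is at the origin; N and P share the same y with |NP| = 33.5 and P on the +x side, so P = (33.50, 0.000). Tangency of A1 to NP means the radius SP is perpendicular to NP, so S = P + (0, -7.1) = (33.50, -7.100). On A1, P sits at bearing 90° from S; a 60° counterclockwise sweep puts G at bearing 150°, so G = S + 7.1·(cos 150°, sin 150°) = (27.35, -3.550). Tangency of A1 to GC means the radius SG is perpendicular to GC, so GC runs along (−sin 150°, cos 150°); with |GC| = 36.8, C = (8.951, -35.42). Then cos ∠SCP = CS·CP / (|CS||CP|), giving 6.195°.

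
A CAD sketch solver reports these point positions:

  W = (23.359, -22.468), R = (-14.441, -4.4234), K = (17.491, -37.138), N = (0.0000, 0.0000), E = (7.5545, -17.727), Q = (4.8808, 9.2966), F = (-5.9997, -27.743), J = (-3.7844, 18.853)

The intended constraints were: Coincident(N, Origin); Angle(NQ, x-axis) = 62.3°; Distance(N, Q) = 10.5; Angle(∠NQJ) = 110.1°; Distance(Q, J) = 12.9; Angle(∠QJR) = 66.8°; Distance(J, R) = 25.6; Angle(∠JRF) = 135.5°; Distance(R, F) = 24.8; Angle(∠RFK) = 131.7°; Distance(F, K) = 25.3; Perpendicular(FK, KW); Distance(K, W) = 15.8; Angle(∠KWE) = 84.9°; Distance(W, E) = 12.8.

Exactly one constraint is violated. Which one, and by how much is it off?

Distance(W, E) = 12.8 — off by 3.70.

N = (0.00, 0.00) ✓; NQ at 62.30° ✓; |NQ| = 10.50 ✓; ∠NQJ = 110.1° ✓; |QJ| = 12.90 ✓; ∠QJR = 66.80° ✓; |JR| = 25.60 ✓; ∠JRF = 135.5° ✓; |RF| = 24.80 ✓; ∠RFK = 131.7° ✓; |FK| = 25.30 ✓; ∠(FK, KW) = 90.00° ✓; |KW| = 15.80 ✓; ∠KWE = 84.90° ✓; |WE| = 16.50 ✗.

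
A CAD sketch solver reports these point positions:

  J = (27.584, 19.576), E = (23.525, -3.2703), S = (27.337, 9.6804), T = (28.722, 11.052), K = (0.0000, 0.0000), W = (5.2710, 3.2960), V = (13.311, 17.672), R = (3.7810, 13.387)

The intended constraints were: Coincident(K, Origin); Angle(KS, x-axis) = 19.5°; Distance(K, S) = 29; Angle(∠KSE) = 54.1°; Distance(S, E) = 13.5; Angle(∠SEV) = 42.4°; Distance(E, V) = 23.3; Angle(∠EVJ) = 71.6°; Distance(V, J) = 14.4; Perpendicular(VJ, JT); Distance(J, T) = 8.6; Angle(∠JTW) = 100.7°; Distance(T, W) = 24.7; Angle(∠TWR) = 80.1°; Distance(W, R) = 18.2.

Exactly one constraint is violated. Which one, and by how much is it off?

Distance(W, R) = 18.2 — off by 8.00.

K = (0.00, 0.00) ✓; KS at 19.50° ✓; |KS| = 29.00 ✓; ∠KSE = 54.10° ✓; |SE| = 13.50 ✓; ∠SEV = 42.40° ✓; |EV| = 23.30 ✓; ∠EVJ = 71.60° ✓; |VJ| = 14.40 ✓; ∠(VJ, JT) = 89.99° ✓; |JT| = 8.600 ✓; ∠JTW = 100.7° ✓; |TW| = 24.70 ✓; ∠TWR = 80.10° ✓; |WR| = 10.20 ✗.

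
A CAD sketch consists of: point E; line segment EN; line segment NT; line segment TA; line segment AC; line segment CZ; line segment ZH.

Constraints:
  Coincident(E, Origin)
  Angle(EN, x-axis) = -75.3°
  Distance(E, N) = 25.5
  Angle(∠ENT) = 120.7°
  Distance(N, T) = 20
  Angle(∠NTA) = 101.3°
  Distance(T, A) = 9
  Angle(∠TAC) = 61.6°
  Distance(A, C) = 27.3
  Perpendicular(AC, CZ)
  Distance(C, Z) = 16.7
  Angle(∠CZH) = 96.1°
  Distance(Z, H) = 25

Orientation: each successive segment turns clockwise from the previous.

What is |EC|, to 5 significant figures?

22.845

∠NTA = 101.3° gives TA at 146.70° from the x-axis; with |TA| = 9.0, A = (-15.094, -33.965). ∠TAC = 61.6° gives AC at 28.300° from the x-axis; with |AC| = 27.3, C = (8.9425, -21.022). Then |EC| = |C − E| = 22.845.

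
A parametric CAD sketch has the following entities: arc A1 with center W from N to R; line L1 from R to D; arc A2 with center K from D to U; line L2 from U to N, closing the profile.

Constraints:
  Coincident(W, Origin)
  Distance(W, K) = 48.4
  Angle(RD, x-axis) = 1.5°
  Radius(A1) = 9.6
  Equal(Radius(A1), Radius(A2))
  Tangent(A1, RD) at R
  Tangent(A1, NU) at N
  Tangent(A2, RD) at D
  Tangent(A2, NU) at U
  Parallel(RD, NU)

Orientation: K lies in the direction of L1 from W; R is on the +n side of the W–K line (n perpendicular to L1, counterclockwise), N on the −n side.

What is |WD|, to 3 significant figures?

49.3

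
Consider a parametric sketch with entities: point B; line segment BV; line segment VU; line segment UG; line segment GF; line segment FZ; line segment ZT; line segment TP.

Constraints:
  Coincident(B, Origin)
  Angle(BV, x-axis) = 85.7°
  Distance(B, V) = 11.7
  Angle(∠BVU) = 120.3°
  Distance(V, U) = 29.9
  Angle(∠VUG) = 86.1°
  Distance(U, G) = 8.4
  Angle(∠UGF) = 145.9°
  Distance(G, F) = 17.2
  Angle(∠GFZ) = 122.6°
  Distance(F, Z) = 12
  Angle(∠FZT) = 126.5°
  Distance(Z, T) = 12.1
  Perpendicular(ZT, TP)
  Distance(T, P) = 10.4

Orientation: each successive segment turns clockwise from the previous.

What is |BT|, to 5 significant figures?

6.4546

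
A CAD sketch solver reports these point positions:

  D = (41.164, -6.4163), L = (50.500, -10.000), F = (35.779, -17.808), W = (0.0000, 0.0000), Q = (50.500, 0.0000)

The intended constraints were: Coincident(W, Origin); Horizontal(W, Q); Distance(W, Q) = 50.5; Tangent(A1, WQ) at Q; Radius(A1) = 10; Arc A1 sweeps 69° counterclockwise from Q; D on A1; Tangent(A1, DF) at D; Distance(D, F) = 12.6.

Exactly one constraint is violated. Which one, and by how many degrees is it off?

Tangent(A1, DF) at D — off by 4.30°.

W = (0.00, 0.00) ✓; W.y = 0.00, Q.y = 0.00 ✓; |WQ| = 50.50 ✓; ∠(LQ, QW) = 90.00° ✓; |LQ| = 10.00 ✓; bearing(L→D) − bearing(L→Q) = 69.00° ✓; |LD| = 10.00 ✓; ∠(LD, DF) = 94.30° ✗; |DF| = 12.60 ✓.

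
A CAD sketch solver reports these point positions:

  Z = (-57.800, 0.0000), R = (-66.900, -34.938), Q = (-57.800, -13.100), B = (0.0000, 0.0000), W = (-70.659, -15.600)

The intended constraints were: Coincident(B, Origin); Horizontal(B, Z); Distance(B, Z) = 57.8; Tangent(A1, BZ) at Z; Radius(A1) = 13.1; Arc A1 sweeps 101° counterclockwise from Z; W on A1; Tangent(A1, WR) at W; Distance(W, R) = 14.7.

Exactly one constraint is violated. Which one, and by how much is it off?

Distance(W, R) = 14.7 — off by 5.00.

B = (0.00, 0.00) ✓; B.y = 0.00, Z.y = 0.00 ✓; |BZ| = 57.80 ✓; ∠(QZ, ZB) = 90.00° ✓; |QZ| = 13.10 ✓; bearing(Q→W) − bearing(Q→Z) = 101.0° ✓; |QW| = 13.10 ✓; ∠(QW, WR) = 90.00° ✓; |WR| = 19.70 ✗.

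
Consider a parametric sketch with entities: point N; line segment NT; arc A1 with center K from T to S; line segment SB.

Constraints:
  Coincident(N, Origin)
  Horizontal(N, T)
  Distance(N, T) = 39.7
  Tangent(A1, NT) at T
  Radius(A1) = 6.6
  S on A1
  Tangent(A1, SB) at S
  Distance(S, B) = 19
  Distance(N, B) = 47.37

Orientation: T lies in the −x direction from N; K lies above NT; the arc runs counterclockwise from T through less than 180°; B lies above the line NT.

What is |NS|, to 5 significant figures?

34.492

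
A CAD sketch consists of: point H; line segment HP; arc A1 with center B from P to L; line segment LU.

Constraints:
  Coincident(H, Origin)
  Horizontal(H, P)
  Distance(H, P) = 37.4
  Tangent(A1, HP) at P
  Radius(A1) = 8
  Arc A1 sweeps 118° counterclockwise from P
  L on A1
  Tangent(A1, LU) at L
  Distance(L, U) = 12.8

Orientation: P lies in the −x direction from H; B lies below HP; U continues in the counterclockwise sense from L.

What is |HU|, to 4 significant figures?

44.84

H is at the origin; H and P share the same y with |HP| = 37.4 and P on the −x side, so P = (-37.40, 0.000). The tangent condition forces BP to be normal to HP, so B = P + (0, -8) = (-37.40, -8.000). On A1, P sits at bearing 90° from B; a 118° counterclockwise sweep puts L at bearing 208°, so L = B + 8.0·(cos 208°, sin 208°) = (-44.46, -11.76). Tangency of A1 to LU means the radius BL is perpendicular to LU, so LU runs along (−sin 208°, cos 208°); with |LU| = 12.8, U = (-38.45, -23.06). Then |HU| = |U − H| = 44.84.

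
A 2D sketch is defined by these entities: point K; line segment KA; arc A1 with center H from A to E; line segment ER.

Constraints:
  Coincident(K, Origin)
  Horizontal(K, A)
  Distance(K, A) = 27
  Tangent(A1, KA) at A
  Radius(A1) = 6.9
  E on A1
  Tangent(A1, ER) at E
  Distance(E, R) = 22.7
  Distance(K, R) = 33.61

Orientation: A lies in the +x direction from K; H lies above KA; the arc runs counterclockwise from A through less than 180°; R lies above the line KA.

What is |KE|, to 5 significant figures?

34.202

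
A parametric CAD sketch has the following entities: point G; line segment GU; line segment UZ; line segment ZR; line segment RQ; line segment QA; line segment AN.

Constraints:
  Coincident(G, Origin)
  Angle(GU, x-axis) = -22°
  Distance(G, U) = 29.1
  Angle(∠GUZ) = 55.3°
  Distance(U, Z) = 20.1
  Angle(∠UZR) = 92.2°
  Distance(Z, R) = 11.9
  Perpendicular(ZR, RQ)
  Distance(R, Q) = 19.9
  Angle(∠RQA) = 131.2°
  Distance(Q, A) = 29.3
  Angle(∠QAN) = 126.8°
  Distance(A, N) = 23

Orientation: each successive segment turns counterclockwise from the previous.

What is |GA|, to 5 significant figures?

48.558

G is at the origin; GU runs at -22.0° with length 29.1, so U = (26.981, -10.901). ∠GUZ = 55.3° gives UZ at 102.70° from the x-axis; with |UZ| = 20.1, Z = (22.562, 8.7072). ∠UZR = 92.2° gives ZR at -169.50° from the x-axis; with |ZR| = 11.9, R = (10.861, 6.5386). ZR is perpendicular to RQ, so RQ runs at -79.500°; with |RQ| = 19.9, Q = (14.488, -13.028). ∠RQA = 131.2° gives QA at -30.700° from the x-axis; with |QA| = 29.3, A = (39.682, -27.987). Then |GA| = |A − G| = 48.558.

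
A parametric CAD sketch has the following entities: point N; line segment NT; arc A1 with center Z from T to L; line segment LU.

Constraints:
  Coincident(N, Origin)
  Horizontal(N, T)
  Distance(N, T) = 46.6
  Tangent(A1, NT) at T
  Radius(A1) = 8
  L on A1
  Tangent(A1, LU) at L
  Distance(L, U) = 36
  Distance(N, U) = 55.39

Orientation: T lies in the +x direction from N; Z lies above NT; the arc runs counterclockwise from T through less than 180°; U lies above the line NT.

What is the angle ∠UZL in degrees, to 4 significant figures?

77.47°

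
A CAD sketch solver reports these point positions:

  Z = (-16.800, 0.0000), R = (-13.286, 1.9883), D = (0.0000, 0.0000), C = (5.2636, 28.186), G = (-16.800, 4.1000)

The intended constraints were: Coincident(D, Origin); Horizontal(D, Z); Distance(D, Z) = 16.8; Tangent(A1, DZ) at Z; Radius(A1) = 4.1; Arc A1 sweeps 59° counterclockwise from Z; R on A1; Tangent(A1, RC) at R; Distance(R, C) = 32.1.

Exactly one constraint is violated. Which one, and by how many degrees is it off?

Tangent(A1, RC) at R — off by 4.30°.

D = (0.00, 0.00) ✓; D.y = 0.00, Z.y = 0.00 ✓; |DZ| = 16.80 ✓; ∠(GZ, ZD) = 90.00° ✓; |GZ| = 4.100 ✓; bearing(G→R) − bearing(G→Z) = 59.00° ✓; |GR| = 4.100 ✓; ∠(GR, RC) = 94.30° ✗; |RC| = 32.10 ✓.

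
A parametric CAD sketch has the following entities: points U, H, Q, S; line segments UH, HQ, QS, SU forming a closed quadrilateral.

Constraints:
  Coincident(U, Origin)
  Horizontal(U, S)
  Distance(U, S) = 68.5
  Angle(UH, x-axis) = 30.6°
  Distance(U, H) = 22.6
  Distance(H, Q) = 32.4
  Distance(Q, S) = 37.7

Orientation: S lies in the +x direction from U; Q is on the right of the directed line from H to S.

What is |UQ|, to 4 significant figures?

38.78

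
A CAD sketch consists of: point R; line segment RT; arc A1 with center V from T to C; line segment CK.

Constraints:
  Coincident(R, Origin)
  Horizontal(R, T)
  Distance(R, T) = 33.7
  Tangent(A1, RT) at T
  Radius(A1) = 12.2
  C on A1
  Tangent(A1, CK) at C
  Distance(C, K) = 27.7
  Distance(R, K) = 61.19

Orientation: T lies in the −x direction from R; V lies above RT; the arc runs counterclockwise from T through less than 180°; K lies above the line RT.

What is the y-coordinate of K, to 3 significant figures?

39.5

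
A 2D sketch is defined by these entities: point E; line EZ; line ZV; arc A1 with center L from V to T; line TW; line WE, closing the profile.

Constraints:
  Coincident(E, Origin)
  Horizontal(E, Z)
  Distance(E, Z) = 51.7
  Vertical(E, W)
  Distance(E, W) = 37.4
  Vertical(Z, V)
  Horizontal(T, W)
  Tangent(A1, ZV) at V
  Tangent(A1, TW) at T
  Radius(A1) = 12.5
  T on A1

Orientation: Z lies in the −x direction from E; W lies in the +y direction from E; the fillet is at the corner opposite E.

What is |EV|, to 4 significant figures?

57.38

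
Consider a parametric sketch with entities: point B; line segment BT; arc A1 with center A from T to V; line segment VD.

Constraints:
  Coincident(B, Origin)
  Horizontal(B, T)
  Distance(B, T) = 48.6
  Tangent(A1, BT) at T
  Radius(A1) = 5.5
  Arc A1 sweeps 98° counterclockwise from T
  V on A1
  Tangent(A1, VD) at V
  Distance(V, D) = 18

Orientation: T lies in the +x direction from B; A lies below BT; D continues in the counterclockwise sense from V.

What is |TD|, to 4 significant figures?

24.27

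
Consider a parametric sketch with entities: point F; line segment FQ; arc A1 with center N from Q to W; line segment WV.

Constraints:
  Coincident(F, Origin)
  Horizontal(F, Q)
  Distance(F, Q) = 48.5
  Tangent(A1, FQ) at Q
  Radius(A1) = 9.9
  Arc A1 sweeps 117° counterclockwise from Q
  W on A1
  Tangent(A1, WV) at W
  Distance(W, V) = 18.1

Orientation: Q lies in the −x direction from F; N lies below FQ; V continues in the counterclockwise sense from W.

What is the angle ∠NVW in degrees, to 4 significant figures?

28.68°

F is at the origin; FQ is horizontal with |FQ| = 48.5 and Q on the −x side, so Q = (-48.50, 0.000). The tangent condition forces NQ to be normal to FQ, so N = Q + (0, -9.9) = (-48.50, -9.900). On A1, Q sits at bearing 90° from N; a 117° counterclockwise sweep puts W at bearing 207°, so W = N + 9.9·(cos 207°, sin 207°) = (-57.32, -14.39). The tangent condition forces NW to be normal to WV, so WV runs along (−sin 207°, cos 207°); with |WV| = 18.1, V = (-49.10, -30.52). Then cos ∠NVW = VN·VW / (|VN||VW|), giving 28.68°.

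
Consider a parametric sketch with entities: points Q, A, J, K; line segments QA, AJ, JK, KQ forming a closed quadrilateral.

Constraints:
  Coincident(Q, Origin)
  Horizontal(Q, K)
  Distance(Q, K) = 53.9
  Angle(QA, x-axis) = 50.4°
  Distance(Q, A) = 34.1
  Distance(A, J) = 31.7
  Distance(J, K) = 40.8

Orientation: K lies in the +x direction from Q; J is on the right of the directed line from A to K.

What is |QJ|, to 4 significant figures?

14.00

Checks: |AJ| = 31.70 ✓; |JK| = 40.80 ✓.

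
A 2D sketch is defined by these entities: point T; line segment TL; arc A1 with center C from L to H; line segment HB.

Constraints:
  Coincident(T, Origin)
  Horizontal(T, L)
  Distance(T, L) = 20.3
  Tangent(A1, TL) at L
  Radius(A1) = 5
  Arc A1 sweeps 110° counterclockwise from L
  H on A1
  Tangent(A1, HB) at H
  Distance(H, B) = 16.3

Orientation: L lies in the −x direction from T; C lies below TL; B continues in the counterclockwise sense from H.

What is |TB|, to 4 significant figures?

29.37

T is at the origin; T and L share the same y with |TL| = 20.3 and L on the −x side, so L = (-20.30, 0.000). The tangent condition forces CL to be normal to TL, so C = L + (0, -5) = (-20.30, -5.000). On A1, L sits at bearing 90° from C; a 110° counterclockwise sweep puts H at bearing 200°, so H = C + 5.0·(cos 200°, sin 200°) = (-25.00, -6.710). A1 meets HB tangentially, so CH is at right angles to HB, so HB runs along (−sin 200°, cos 200°); with |HB| = 16.3, B = (-19.42, -22.03). Then |TB| = |B − T| = 29.37.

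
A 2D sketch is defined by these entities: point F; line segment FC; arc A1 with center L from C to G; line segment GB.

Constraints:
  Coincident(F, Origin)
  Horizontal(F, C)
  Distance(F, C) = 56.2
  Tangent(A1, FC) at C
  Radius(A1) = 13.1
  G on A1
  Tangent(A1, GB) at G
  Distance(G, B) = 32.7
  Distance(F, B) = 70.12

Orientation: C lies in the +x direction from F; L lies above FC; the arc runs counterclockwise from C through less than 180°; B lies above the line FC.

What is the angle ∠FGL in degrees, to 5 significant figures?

13.839°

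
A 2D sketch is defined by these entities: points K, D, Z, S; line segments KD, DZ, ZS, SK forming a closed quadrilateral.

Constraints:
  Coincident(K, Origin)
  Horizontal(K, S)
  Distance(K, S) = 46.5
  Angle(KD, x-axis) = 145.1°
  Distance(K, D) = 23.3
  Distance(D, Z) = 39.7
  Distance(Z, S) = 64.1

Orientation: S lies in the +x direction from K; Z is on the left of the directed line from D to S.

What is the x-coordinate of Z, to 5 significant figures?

2.5132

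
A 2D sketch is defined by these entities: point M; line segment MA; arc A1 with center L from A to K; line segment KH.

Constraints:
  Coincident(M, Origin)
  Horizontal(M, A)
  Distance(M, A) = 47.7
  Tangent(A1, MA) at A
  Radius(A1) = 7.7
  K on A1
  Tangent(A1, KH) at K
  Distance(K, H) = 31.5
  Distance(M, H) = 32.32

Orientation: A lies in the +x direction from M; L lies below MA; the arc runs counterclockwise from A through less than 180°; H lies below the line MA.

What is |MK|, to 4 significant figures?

42.21

Checks: M.y = 0.00, A.y = 0.00 ✓; |LK| = 7.700 ✓; ∠(LK, KH) = 90.00° ✓; |KH| = 31.50 ✓; |MH| = 32.32 ✓.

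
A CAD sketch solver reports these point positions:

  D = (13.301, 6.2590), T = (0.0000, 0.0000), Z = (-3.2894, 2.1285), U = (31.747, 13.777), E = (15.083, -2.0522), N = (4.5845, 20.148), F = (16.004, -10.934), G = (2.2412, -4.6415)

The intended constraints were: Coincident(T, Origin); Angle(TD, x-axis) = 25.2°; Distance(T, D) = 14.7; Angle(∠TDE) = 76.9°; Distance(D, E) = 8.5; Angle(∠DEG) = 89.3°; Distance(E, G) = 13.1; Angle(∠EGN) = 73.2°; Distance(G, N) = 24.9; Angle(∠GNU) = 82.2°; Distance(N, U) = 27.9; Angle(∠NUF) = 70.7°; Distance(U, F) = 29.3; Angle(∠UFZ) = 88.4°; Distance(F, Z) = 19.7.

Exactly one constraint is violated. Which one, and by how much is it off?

Distance(F, Z) = 19.7 — off by 3.60.

T = (0.00, 0.00) ✓; TD at 25.20° ✓; |TD| = 14.70 ✓; ∠TDE = 76.90° ✓; |DE| = 8.500 ✓; ∠DEG = 89.30° ✓; |EG| = 13.10 ✓; ∠EGN = 73.20° ✓; |GN| = 24.90 ✓; ∠GNU = 82.20° ✓; |NU| = 27.90 ✓; ∠NUF = 70.70° ✓; |UF| = 29.30 ✓; ∠UFZ = 88.40° ✓; |FZ| = 23.30 ✗.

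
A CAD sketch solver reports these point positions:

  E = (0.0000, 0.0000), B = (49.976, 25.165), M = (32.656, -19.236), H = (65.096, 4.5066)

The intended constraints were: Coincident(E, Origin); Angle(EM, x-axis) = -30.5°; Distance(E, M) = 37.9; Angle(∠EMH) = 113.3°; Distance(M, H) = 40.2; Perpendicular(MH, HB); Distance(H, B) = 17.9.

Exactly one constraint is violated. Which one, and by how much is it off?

Distance(H, B) = 17.9 — off by 7.70.

E = (0.00, 0.00) ✓; EM at -30.50° ✓; |EM| = 37.90 ✓; ∠EMH = 113.3° ✓; |MH| = 40.20 ✓; ∠(MH, HB) = 90.00° ✓; |HB| = 25.60 ✗.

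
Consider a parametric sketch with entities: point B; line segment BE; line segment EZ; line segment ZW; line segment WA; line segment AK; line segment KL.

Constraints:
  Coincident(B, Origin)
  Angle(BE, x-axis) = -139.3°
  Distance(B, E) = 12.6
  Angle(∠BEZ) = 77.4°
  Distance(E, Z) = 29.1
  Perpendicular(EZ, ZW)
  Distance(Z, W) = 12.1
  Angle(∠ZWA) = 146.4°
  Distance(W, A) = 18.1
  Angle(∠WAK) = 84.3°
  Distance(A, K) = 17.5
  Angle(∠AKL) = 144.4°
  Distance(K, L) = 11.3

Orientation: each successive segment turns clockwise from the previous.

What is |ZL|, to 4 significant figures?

27.00

∠WAK = 84.3° gives AK at -101.2° from the x-axis; with |AK| = 17.5, K = (2.032, 4.251). ∠AKL = 144.4° gives KL at -136.8° from the x-axis; with |KL| = 11.3, L = (-6.205, -3.484). Then |ZL| = |L − Z| = 27.00.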